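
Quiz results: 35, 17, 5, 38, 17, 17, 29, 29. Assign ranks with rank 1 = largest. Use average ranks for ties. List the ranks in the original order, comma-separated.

Sorted (descending): 38, 35, 29, 29, 17, 17, 17, 5
The 2 values of 29 occupy positions 3–4 → average rank (3+4)/2 = 3.5.
The 3 values of 17 occupy positions 5–7 → average rank 6.

2, 6, 8, 1, 6, 6, 3.5, 3.5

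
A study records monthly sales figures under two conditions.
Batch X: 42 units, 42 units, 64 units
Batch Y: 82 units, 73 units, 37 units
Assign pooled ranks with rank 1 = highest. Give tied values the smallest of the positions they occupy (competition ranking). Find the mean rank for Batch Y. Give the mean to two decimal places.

3.00

Sorted (descending): 82, 73, 64, 42, 42, 37
The 2 values of 42 occupy positions 4–5 → each gets rank 4.
Batch Y values → pooled ranks: 82→1, 73→2, 37→6
Mean rank = (1 + 2 + 6) / 3 = 3.00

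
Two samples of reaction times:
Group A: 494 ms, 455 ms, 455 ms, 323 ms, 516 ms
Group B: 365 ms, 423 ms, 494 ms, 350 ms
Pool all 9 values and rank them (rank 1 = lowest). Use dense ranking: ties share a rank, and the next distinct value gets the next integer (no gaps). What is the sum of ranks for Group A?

Sorted (ascending): 323, 350, 365, 423, 455, 455, 494, 494, 516
The 2 values of 455 share dense rank 5.
The 2 values of 494 share dense rank 6.
Remaining distinct values take the next consecutive integers.
Group A values → pooled ranks: 494→6, 455→5, 455→5, 323→1, 516→7
Rank sum = 6 + 5 + 5 + 1 + 7 = 24

24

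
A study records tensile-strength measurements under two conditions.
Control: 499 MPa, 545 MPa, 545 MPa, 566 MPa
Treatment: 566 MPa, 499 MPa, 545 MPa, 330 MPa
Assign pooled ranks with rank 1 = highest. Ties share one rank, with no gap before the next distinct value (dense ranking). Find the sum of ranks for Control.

Sorted (descending): 566, 566, 545, 545, 545, 499, 499, 330
The 2 values of 566 share dense rank 1.
The 3 values of 545 share dense rank 2.
The 2 values of 499 share dense rank 3.
Remaining distinct values take the next consecutive integers.
Control values → pooled ranks: 499→3, 545→2, 545→2, 566→1
Rank sum = 3 + 2 + 2 + 1 = 8

8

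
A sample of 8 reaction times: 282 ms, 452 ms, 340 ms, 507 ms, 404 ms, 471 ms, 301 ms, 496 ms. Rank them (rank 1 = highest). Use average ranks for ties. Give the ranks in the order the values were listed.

Sorted (descending): 507, 496, 471, 452, 404, 340, 301, 282
No ties — each value takes its position as its rank.

8, 4, 6, 1, 5, 3, 7, 2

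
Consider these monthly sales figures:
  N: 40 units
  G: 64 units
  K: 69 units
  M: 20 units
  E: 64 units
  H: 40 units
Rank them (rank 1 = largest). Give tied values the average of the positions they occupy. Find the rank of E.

Sorted (descending): 69, 64, 64, 40, 40, 20
The 2 values of 64 occupy positions 2–3 → average rank (2+3)/2 = 2.5.
The 2 values of 40 occupy positions 4–5 → average rank (4+5)/2 = 4.5.
E has value 64 units → rank 2.5.

2.5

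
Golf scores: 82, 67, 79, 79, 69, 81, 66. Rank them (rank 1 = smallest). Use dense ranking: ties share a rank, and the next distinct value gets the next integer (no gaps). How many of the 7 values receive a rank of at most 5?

6

Sorted (ascending): 66, 67, 69, 79, 79, 81, 82
The 2 values of 79 share dense rank 4.
Remaining distinct values take the next consecutive integers.
Ranks ≤ 5: {1, 2, 3, 4, 4, 5} → 6 values.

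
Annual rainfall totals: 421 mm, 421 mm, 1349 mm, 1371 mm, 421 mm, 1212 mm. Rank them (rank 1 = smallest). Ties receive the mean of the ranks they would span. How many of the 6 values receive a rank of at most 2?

3

Sorted (ascending): 421, 421, 421, 1212, 1349, 1371
The 3 values of 421 occupy positions 1–3 → average rank 2.
Ranks ≤ 2: {2, 2, 2} → 3 values.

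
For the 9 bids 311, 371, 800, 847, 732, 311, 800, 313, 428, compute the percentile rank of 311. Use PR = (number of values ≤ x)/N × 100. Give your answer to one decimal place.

N = 9.
Strictly below 311: 0. Equal to 311: 2.
PR = 2/9 × 100 = 22.2

22.2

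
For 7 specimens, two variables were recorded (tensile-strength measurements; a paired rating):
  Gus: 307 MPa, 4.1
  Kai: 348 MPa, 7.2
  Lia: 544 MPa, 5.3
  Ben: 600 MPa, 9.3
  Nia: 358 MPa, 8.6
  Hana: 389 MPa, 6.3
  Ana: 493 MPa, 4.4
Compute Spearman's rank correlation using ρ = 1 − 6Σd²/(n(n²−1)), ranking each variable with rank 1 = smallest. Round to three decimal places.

0.357

Ranks of variable 1: 1, 2, 6, 7, 3, 4, 5
Ranks of variable 2: 1, 5, 3, 7, 6, 4, 2
d = r₁ − r₂: 0, -3, 3, 0, -3, 0, 3
d²: 0, 9, 9, 0, 9, 0, 9; Σd² = 36
ρ = 1 − 6·36/(7·48) = 1 − 216/336 = 0.357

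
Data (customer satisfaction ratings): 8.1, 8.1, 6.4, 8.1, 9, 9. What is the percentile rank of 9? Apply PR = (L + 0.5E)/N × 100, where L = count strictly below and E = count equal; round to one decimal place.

83.3

N = 6.
Strictly below 9: 4. Equal to 9: 2.
PR = (4 + 0.5·2)/6 × 100 = 83.3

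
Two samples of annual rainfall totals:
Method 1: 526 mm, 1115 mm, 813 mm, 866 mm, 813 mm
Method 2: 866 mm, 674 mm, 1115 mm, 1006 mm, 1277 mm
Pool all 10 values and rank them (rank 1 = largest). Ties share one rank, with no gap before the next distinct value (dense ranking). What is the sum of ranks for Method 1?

23

Sorted (descending): 1277, 1115, 1115, 1006, 866, 866, 813, 813, 674, 526
The 2 values of 1115 share dense rank 2.
The 2 values of 866 share dense rank 4.
The 2 values of 813 share dense rank 5.
Remaining distinct values take the next consecutive integers.
Method 1 values → pooled ranks: 526→7, 1115→2, 813→5, 866→4, 813→5
Rank sum = 7 + 2 + 5 + 4 + 5 = 23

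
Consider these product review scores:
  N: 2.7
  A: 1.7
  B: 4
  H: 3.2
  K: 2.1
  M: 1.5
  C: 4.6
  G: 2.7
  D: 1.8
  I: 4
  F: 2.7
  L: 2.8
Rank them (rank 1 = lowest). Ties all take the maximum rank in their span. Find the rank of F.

Sorted (ascending): 1.5, 1.7, 1.8, 2.1, 2.7, 2.7, 2.7, 2.8, 3.2, 4, 4, 4.6
The 3 values of 2.7 occupy positions 5–7 → each gets rank 7.
The 2 values of 4 occupy positions 10–11 → each gets rank 11.
F has value 2.7 → rank 7.

7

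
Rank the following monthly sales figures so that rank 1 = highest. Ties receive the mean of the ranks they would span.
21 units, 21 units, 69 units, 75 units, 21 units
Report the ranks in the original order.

4, 4, 2, 1, 4

Sorted (descending): 75, 69, 21, 21, 21
The 3 values of 21 occupy positions 3–5 → average rank 4.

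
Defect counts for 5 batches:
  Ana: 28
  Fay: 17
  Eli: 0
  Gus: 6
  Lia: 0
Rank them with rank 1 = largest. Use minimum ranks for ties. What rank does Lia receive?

Sorted (descending): 28, 17, 6, 0, 0
The 2 values of 0 occupy positions 4–5 → each gets rank 4.
Lia has value 0 → rank 4.

4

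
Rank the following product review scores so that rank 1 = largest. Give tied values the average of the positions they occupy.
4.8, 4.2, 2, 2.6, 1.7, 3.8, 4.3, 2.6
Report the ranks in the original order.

Sorted (descending): 4.8, 4.3, 4.2, 3.8, 2.6, 2.6, 2, 1.7
The 2 values of 2.6 occupy positions 5–6 → average rank (5+6)/2 = 5.5.

1, 3, 7, 5.5, 8, 4, 2, 5.5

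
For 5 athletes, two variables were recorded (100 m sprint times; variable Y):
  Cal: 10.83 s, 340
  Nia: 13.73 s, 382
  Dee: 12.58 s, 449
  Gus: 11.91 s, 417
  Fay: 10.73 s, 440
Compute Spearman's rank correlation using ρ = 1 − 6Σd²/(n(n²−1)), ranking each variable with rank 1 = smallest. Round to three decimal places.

Ranks of variable 1: 2, 5, 4, 3, 1
Ranks of variable 2: 1, 2, 5, 3, 4
d = r₁ − r₂: 1, 3, -1, 0, -3
d²: 1, 9, 1, 0, 9; Σd² = 20
ρ = 1 − 6·20/(5·24) = 1 − 120/120 = 0.000

0.000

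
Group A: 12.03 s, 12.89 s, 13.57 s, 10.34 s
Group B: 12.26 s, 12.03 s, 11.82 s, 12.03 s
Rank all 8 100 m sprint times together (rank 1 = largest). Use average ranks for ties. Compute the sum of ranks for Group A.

16

Sorted (descending): 13.57, 12.89, 12.26, 12.03, 12.03, 12.03, 11.82, 10.34
The 3 values of 12.03 occupy positions 4–6 → average rank 5.
Group A values → pooled ranks: 12.03→5, 12.89→2, 13.57→1, 10.34→8
Rank sum = 5 + 2 + 1 + 8 = 16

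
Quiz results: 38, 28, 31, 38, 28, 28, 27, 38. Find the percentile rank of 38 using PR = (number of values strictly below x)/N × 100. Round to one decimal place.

N = 8.
Strictly below 38: 5. Equal to 38: 3.
PR = 5/8 × 100 = 62.5

62.5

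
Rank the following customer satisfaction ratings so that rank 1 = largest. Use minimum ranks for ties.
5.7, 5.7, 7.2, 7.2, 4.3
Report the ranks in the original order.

3, 3, 1, 1, 5

Sorted (descending): 7.2, 7.2, 5.7, 5.7, 4.3
The 2 values of 7.2 occupy positions 1–2 → each gets rank 1.
The 2 values of 5.7 occupy positions 3–4 → each gets rank 3.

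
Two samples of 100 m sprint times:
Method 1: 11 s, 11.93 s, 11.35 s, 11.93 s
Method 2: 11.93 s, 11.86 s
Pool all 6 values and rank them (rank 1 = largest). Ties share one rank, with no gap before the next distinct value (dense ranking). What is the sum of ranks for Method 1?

Sorted (descending): 11.93, 11.93, 11.93, 11.86, 11.35, 11
The 3 values of 11.93 share dense rank 1.
Remaining distinct values take the next consecutive integers.
Method 1 values → pooled ranks: 11→4, 11.93→1, 11.35→3, 11.93→1
Rank sum = 4 + 1 + 3 + 1 = 9

9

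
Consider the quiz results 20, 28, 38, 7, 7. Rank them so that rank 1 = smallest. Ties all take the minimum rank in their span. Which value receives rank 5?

38

Sorted (ascending): 7, 7, 20, 28, 38
The 2 values of 7 occupy positions 1–2 → each gets rank 1.
Rank 5 → value 38.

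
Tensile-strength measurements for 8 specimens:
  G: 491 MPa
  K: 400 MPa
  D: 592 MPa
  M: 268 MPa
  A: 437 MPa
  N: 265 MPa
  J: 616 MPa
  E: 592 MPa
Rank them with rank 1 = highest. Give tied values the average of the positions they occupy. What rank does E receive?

Sorted (descending): 616, 592, 592, 491, 437, 400, 268, 265
The 2 values of 592 occupy positions 2–3 → average rank (2+3)/2 = 2.5.
E has value 592 MPa → rank 2.5.

2.5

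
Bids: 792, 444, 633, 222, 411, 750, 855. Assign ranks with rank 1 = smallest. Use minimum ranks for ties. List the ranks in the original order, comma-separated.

Sorted (ascending): 222, 411, 444, 633, 750, 792, 855
No ties — each value takes its position as its rank.

6, 3, 4, 1, 2, 5, 7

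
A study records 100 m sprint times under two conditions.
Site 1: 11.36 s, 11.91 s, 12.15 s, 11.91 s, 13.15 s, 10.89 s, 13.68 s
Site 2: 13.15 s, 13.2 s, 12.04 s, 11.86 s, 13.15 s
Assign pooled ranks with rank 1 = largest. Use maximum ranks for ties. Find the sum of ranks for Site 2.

29

Sorted (descending): 13.68, 13.2, 13.15, 13.15, 13.15, 12.15, 12.04, 11.91, 11.91, 11.86, 11.36, 10.89
The 3 values of 13.15 occupy positions 3–5 → each gets rank 5.
The 2 values of 11.91 occupy positions 8–9 → each gets rank 9.
Site 2 values → pooled ranks: 13.15→5, 13.2→2, 12.04→7, 11.86→10, 13.15→5
Rank sum = 5 + 2 + 7 + 10 + 5 = 29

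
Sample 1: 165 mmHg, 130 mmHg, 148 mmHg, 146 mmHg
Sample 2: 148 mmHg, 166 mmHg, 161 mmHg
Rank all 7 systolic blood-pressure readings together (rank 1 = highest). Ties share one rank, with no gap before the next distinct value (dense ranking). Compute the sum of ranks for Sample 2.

Sorted (descending): 166, 165, 161, 148, 148, 146, 130
The 2 values of 148 share dense rank 4.
Remaining distinct values take the next consecutive integers.
Sample 2 values → pooled ranks: 148→4, 166→1, 161→3
Rank sum = 4 + 1 + 3 = 8

8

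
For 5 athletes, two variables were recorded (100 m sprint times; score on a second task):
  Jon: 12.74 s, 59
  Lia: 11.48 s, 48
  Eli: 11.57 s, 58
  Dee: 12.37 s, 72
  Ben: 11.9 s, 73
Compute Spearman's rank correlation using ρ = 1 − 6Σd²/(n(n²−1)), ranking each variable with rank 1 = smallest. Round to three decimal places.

0.600

Ranks of variable 1: 5, 1, 2, 4, 3
Ranks of variable 2: 3, 1, 2, 4, 5
d = r₁ − r₂: 2, 0, 0, 0, -2
d²: 4, 0, 0, 0, 4; Σd² = 8
ρ = 1 − 6·8/(5·24) = 1 − 48/120 = 0.600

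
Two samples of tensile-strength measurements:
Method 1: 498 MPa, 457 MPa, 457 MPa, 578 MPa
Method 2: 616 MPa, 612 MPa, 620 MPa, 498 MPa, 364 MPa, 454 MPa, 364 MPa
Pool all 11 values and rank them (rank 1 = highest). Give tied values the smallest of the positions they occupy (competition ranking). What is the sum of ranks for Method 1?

23

Sorted (descending): 620, 616, 612, 578, 498, 498, 457, 457, 454, 364, 364
The 2 values of 498 occupy positions 5–6 → each gets rank 5.
The 2 values of 457 occupy positions 7–8 → each gets rank 7.
The 2 values of 364 occupy positions 10–11 → each gets rank 10.
Method 1 values → pooled ranks: 498→5, 457→7, 457→7, 578→4
Rank sum = 5 + 7 + 7 + 4 = 23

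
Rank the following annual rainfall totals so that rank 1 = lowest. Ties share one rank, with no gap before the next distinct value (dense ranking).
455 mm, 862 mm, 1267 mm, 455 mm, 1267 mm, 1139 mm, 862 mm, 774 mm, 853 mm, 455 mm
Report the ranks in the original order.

1, 4, 6, 1, 6, 5, 4, 2, 3, 1

Sorted (ascending): 455, 455, 455, 774, 853, 862, 862, 1139, 1267, 1267
The 3 values of 455 share dense rank 1.
The 2 values of 862 share dense rank 4.
The 2 values of 1267 share dense rank 6.
Remaining distinct values take the next consecutive integers.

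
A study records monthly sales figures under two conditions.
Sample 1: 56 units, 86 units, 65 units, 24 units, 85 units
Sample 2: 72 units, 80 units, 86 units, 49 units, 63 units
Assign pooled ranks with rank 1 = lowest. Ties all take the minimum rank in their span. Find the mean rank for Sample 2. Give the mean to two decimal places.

Sorted (ascending): 24, 49, 56, 63, 65, 72, 80, 85, 86, 86
The 2 values of 86 occupy positions 9–10 → each gets rank 9.
Sample 2 values → pooled ranks: 72→6, 80→7, 86→9, 49→2, 63→4
Mean rank = (6 + 7 + 9 + 2 + 4) / 5 = 5.60

5.60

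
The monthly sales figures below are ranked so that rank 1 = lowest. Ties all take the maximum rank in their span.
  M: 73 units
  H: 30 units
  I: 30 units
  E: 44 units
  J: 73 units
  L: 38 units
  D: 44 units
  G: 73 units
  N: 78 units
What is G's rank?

Sorted (ascending): 30, 30, 38, 44, 44, 73, 73, 73, 78
The 2 values of 30 occupy positions 1–2 → each gets rank 2.
The 2 values of 44 occupy positions 4–5 → each gets rank 5.
The 3 values of 73 occupy positions 6–8 → each gets rank 8.
G has value 73 units → rank 8.

8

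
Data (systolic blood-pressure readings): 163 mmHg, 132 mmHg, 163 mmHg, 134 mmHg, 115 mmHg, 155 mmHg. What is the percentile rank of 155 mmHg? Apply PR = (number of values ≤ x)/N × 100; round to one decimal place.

N = 6.
Strictly below 155: 3. Equal to 155: 1.
PR = 4/6 × 100 = 66.7

66.7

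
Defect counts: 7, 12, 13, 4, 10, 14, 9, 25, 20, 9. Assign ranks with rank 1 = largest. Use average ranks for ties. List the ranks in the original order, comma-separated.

9, 5, 4, 10, 6, 3, 7.5, 1, 2, 7.5

Sorted (descending): 25, 20, 14, 13, 12, 10, 9, 9, 7, 4
The 2 values of 9 occupy positions 7–8 → average rank (7+8)/2 = 7.5.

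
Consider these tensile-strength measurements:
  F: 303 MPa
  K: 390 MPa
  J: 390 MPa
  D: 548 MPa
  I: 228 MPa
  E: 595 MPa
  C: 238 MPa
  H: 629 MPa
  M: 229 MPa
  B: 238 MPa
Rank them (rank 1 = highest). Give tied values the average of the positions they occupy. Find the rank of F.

Sorted (descending): 629, 595, 548, 390, 390, 303, 238, 238, 229, 228
The 2 values of 390 occupy positions 4–5 → average rank (4+5)/2 = 4.5.
The 2 values of 238 occupy positions 7–8 → average rank (7+8)/2 = 7.5.
F has value 303 MPa → rank 6.

6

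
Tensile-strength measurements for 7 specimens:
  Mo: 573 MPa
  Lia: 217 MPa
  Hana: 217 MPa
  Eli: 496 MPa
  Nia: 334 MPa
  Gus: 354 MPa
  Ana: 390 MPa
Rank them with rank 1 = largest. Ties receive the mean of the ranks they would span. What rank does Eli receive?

2

Sorted (descending): 573, 496, 390, 354, 334, 217, 217
The 2 values of 217 occupy positions 6–7 → average rank (6+7)/2 = 6.5.
Eli has value 496 MPa → rank 2.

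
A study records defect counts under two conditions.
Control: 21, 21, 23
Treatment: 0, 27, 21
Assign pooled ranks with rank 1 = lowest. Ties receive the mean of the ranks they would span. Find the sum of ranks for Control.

11

Sorted (ascending): 0, 21, 21, 21, 23, 27
The 3 values of 21 occupy positions 2–4 → average rank 3.
Control values → pooled ranks: 21→3, 21→3, 23→5
Rank sum = 3 + 3 + 5 = 11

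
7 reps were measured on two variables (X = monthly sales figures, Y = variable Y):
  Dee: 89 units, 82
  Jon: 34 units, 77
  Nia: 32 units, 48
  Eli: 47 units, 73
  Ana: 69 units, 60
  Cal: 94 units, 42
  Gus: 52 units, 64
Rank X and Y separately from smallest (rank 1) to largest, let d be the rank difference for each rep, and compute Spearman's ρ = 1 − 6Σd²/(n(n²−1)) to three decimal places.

Ranks of variable 1: 6, 2, 1, 3, 5, 7, 4
Ranks of variable 2: 7, 6, 2, 5, 3, 1, 4
d = r₁ − r₂: -1, -4, -1, -2, 2, 6, 0
d²: 1, 16, 1, 4, 4, 36, 0; Σd² = 62
ρ = 1 − 6·62/(7·48) = 1 − 372/336 = -0.107

-0.107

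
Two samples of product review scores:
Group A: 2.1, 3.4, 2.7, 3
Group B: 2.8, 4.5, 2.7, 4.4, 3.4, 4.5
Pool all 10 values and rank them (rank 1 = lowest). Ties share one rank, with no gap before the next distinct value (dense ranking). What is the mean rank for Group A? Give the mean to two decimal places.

3.00

Sorted (ascending): 2.1, 2.7, 2.7, 2.8, 3, 3.4, 3.4, 4.4, 4.5, 4.5
The 2 values of 2.7 share dense rank 2.
The 2 values of 3.4 share dense rank 5.
The 2 values of 4.5 share dense rank 7.
Remaining distinct values take the next consecutive integers.
Group A values → pooled ranks: 2.1→1, 3.4→5, 2.7→2, 3→4
Mean rank = (1 + 5 + 2 + 4) / 4 = 3.00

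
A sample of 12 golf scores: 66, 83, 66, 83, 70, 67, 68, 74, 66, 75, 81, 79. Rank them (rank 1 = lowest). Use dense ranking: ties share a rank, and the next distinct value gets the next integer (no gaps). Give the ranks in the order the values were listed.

Sorted (ascending): 66, 66, 66, 67, 68, 70, 74, 75, 79, 81, 83, 83
The 3 values of 66 share dense rank 1.
The 2 values of 83 share dense rank 9.
Remaining distinct values take the next consecutive integers.

1, 9, 1, 9, 4, 2, 3, 5, 1, 6, 8, 7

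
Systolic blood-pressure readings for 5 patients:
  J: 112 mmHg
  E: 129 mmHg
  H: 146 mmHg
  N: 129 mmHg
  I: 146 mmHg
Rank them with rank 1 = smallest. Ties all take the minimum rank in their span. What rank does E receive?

2

Sorted (ascending): 112, 129, 129, 146, 146
The 2 values of 129 occupy positions 2–3 → each gets rank 2.
The 2 values of 146 occupy positions 4–5 → each gets rank 4.
E has value 129 mmHg → rank 2.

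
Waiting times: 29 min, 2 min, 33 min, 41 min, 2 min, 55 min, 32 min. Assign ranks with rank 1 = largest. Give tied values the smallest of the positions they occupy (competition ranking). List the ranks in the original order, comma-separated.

5, 6, 3, 2, 6, 1, 4

Sorted (descending): 55, 41, 33, 32, 29, 2, 2
The 2 values of 2 occupy positions 6–7 → each gets rank 6.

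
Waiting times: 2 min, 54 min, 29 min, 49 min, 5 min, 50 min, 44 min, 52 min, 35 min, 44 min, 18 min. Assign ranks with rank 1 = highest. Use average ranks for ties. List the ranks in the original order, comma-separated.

Sorted (descending): 54, 52, 50, 49, 44, 44, 35, 29, 18, 5, 2
The 2 values of 44 occupy positions 5–6 → average rank (5+6)/2 = 5.5.

11, 1, 8, 4, 10, 3, 5.5, 2, 7, 5.5, 9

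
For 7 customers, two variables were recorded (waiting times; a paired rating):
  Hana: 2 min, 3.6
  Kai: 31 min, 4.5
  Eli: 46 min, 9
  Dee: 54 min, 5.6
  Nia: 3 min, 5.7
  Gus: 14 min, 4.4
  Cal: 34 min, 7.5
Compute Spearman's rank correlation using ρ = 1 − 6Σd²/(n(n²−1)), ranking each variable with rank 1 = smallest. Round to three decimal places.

0.607

Ranks of variable 1: 1, 4, 6, 7, 2, 3, 5
Ranks of variable 2: 1, 3, 7, 4, 5, 2, 6
d = r₁ − r₂: 0, 1, -1, 3, -3, 1, -1
d²: 0, 1, 1, 9, 9, 1, 1; Σd² = 22
ρ = 1 − 6·22/(7·48) = 1 − 132/336 = 0.607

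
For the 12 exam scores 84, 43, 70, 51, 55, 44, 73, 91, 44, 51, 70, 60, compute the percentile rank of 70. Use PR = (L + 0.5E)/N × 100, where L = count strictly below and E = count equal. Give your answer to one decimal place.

66.7

N = 12.
Strictly below 70: 7. Equal to 70: 2.
PR = (7 + 0.5·2)/12 × 100 = 66.7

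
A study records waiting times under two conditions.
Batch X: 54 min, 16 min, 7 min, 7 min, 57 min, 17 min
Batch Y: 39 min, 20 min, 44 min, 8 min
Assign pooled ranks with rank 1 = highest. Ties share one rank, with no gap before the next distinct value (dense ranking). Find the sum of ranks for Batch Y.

Sorted (descending): 57, 54, 44, 39, 20, 17, 16, 8, 7, 7
The 2 values of 7 share dense rank 9.
Remaining distinct values take the next consecutive integers.
Batch Y values → pooled ranks: 39→4, 20→5, 44→3, 8→8
Rank sum = 4 + 5 + 3 + 8 = 20

20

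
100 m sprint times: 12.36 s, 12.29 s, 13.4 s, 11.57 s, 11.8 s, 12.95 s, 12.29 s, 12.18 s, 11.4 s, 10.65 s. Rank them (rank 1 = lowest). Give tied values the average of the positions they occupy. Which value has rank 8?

12.36

Sorted (ascending): 10.65, 11.4, 11.57, 11.8, 12.18, 12.29, 12.29, 12.36, 12.95, 13.4
The 2 values of 12.29 occupy positions 6–7 → average rank (6+7)/2 = 6.5.
Rank 8 → value 12.36.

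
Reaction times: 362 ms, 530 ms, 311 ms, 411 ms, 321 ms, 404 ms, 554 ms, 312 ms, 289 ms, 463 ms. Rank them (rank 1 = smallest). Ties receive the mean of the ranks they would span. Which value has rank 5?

362

Sorted (ascending): 289, 311, 312, 321, 362, 404, 411, 463, 530, 554
No ties — each value takes its position as its rank.
Rank 5 → value 362.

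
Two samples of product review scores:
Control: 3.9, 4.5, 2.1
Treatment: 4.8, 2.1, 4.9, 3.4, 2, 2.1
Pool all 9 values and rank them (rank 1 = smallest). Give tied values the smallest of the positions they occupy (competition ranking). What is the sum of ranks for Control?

Sorted (ascending): 2, 2.1, 2.1, 2.1, 3.4, 3.9, 4.5, 4.8, 4.9
The 3 values of 2.1 occupy positions 2–4 → each gets rank 2.
Control values → pooled ranks: 3.9→6, 4.5→7, 2.1→2
Rank sum = 6 + 7 + 2 = 15

15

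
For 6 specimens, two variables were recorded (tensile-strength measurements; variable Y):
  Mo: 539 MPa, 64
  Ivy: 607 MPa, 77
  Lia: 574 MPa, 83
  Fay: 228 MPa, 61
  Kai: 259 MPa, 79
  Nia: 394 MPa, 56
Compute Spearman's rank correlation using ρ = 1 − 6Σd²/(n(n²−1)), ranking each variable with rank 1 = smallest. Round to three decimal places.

Ranks of variable 1: 4, 6, 5, 1, 2, 3
Ranks of variable 2: 3, 4, 6, 2, 5, 1
d = r₁ − r₂: 1, 2, -1, -1, -3, 2
d²: 1, 4, 1, 1, 9, 4; Σd² = 20
ρ = 1 − 6·20/(6·35) = 1 − 120/210 = 0.429

0.429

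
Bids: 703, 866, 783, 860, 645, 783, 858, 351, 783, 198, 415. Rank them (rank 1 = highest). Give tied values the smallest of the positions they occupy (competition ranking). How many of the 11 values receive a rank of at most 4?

Sorted (descending): 866, 860, 858, 783, 783, 783, 703, 645, 415, 351, 198
The 3 values of 783 occupy positions 4–6 → each gets rank 4.
Ranks ≤ 4: {1, 2, 3, 4, 4, 4} → 6 values.

6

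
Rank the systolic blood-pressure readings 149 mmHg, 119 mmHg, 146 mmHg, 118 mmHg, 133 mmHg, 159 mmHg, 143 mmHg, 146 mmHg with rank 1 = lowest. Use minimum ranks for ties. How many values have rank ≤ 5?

Sorted (ascending): 118, 119, 133, 143, 146, 146, 149, 159
The 2 values of 146 occupy positions 5–6 → each gets rank 5.
Ranks ≤ 5: {1, 2, 3, 4, 5, 5} → 6 values.

6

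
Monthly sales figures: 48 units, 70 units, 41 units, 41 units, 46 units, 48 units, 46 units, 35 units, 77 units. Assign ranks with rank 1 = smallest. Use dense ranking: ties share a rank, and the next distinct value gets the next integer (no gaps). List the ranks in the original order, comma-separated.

Sorted (ascending): 35, 41, 41, 46, 46, 48, 48, 70, 77
The 2 values of 41 share dense rank 2.
The 2 values of 46 share dense rank 3.
The 2 values of 48 share dense rank 4.
Remaining distinct values take the next consecutive integers.

4, 5, 2, 2, 3, 4, 3, 1, 6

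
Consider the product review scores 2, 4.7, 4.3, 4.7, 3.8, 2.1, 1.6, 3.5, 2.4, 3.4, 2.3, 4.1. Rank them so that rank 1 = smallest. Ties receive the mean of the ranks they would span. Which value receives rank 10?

4.3

Sorted (ascending): 1.6, 2, 2.1, 2.3, 2.4, 3.4, 3.5, 3.8, 4.1, 4.3, 4.7, 4.7
The 2 values of 4.7 occupy positions 11–12 → average rank (11+12)/2 = 11.5.
Rank 10 → value 4.3.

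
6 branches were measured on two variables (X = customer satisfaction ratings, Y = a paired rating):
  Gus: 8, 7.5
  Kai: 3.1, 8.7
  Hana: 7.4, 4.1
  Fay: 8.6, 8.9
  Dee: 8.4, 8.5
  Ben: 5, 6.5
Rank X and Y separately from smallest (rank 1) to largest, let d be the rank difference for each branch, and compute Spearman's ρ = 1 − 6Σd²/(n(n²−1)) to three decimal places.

0.371

Ranks of variable 1: 4, 1, 3, 6, 5, 2
Ranks of variable 2: 3, 5, 1, 6, 4, 2
d = r₁ − r₂: 1, -4, 2, 0, 1, 0
d²: 1, 16, 4, 0, 1, 0; Σd² = 22
ρ = 1 − 6·22/(6·35) = 1 − 132/210 = 0.371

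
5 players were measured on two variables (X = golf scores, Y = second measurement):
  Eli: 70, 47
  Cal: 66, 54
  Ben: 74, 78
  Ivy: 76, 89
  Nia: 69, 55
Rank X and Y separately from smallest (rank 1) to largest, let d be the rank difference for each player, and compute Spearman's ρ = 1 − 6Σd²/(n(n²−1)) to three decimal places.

0.700

Ranks of variable 1: 3, 1, 4, 5, 2
Ranks of variable 2: 1, 2, 4, 5, 3
d = r₁ − r₂: 2, -1, 0, 0, -1
d²: 4, 1, 0, 0, 1; Σd² = 6
ρ = 1 − 6·6/(5·24) = 1 − 36/120 = 0.700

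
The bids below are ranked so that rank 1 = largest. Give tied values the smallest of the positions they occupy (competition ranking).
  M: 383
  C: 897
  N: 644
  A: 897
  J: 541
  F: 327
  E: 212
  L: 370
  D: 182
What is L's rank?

6

Sorted (descending): 897, 897, 644, 541, 383, 370, 327, 212, 182
The 2 values of 897 occupy positions 1–2 → each gets rank 1.
L has value 370 → rank 6.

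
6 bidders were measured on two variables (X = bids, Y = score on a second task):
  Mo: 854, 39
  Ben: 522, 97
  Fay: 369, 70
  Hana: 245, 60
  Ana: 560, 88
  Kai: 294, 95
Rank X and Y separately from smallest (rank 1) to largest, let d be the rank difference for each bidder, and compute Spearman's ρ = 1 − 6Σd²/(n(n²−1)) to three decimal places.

Ranks of variable 1: 6, 4, 3, 1, 5, 2
Ranks of variable 2: 1, 6, 3, 2, 4, 5
d = r₁ − r₂: 5, -2, 0, -1, 1, -3
d²: 25, 4, 0, 1, 1, 9; Σd² = 40
ρ = 1 − 6·40/(6·35) = 1 − 240/210 = -0.143

-0.143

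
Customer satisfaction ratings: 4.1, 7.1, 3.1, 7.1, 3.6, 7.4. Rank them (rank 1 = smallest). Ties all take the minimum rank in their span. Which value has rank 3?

Sorted (ascending): 3.1, 3.6, 4.1, 7.1, 7.1, 7.4
The 2 values of 7.1 occupy positions 4–5 → each gets rank 4.
Rank 3 → value 4.1.

4.1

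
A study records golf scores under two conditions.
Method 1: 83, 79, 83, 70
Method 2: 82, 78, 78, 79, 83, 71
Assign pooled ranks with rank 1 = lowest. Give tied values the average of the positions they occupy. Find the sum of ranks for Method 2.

Sorted (ascending): 70, 71, 78, 78, 79, 79, 82, 83, 83, 83
The 2 values of 78 occupy positions 3–4 → average rank (3+4)/2 = 3.5.
The 2 values of 79 occupy positions 5–6 → average rank (5+6)/2 = 5.5.
The 3 values of 83 occupy positions 8–10 → average rank 9.
Method 2 values → pooled ranks: 82→7, 78→3.5, 78→3.5, 79→5.5, 83→9, 71→2
Rank sum = 7 + 3.5 + 3.5 + 5.5 + 9 + 2 = 30.5

30.5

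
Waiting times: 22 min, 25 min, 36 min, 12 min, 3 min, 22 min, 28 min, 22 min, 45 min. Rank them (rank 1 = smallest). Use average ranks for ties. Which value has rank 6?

25

Sorted (ascending): 3, 12, 22, 22, 22, 25, 28, 36, 45
The 3 values of 22 occupy positions 3–5 → average rank 4.
Rank 6 → value 25.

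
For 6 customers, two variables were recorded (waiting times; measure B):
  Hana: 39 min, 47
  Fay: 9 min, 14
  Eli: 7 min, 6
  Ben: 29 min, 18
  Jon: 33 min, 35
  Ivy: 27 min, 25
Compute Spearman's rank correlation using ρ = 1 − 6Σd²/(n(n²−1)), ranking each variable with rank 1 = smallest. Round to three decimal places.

0.943

Ranks of variable 1: 6, 2, 1, 4, 5, 3
Ranks of variable 2: 6, 2, 1, 3, 5, 4
d = r₁ − r₂: 0, 0, 0, 1, 0, -1
d²: 0, 0, 0, 1, 0, 1; Σd² = 2
ρ = 1 − 6·2/(6·35) = 1 − 12/210 = 0.943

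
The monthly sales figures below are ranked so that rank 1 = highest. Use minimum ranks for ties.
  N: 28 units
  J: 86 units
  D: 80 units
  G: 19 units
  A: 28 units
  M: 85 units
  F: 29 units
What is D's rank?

3

Sorted (descending): 86, 85, 80, 29, 28, 28, 19
The 2 values of 28 occupy positions 5–6 → each gets rank 5.
D has value 80 units → rank 3.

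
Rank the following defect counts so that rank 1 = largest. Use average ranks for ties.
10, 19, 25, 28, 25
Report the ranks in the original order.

Sorted (descending): 28, 25, 25, 19, 10
The 2 values of 25 occupy positions 2–3 → average rank (2+3)/2 = 2.5.

5, 4, 2.5, 1, 2.5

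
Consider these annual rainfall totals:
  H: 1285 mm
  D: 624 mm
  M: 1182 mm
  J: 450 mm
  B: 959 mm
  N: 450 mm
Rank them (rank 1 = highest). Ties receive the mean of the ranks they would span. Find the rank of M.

Sorted (descending): 1285, 1182, 959, 624, 450, 450
The 2 values of 450 occupy positions 5–6 → average rank (5+6)/2 = 5.5.
M has value 1182 mm → rank 2.

2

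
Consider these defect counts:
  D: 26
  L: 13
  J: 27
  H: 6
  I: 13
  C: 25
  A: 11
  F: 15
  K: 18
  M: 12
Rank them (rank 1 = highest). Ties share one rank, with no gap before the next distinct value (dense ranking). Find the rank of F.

5

Sorted (descending): 27, 26, 25, 18, 15, 13, 13, 12, 11, 6
The 2 values of 13 share dense rank 6.
Remaining distinct values take the next consecutive integers.
F has value 15 → rank 5.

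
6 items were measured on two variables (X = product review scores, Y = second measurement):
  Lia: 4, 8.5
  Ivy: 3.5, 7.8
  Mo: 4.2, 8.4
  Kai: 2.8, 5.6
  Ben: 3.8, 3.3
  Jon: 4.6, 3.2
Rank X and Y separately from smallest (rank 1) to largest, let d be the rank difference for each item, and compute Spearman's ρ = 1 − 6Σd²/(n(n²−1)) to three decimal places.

Ranks of variable 1: 4, 2, 5, 1, 3, 6
Ranks of variable 2: 6, 4, 5, 3, 2, 1
d = r₁ − r₂: -2, -2, 0, -2, 1, 5
d²: 4, 4, 0, 4, 1, 25; Σd² = 38
ρ = 1 − 6·38/(6·35) = 1 − 228/210 = -0.086

-0.086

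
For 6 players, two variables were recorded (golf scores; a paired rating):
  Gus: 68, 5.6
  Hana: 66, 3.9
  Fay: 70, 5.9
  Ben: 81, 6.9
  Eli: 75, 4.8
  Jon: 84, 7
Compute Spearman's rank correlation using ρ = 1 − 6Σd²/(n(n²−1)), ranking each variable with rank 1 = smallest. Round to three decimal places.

0.829

Ranks of variable 1: 2, 1, 3, 5, 4, 6
Ranks of variable 2: 3, 1, 4, 5, 2, 6
d = r₁ − r₂: -1, 0, -1, 0, 2, 0
d²: 1, 0, 1, 0, 4, 0; Σd² = 6
ρ = 1 − 6·6/(6·35) = 1 − 36/210 = 0.829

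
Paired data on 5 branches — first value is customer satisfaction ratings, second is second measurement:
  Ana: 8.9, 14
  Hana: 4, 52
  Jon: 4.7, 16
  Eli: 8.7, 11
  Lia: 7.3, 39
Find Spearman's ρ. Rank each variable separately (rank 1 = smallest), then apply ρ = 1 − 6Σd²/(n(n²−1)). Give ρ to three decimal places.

Ranks of variable 1: 5, 1, 2, 4, 3
Ranks of variable 2: 2, 5, 3, 1, 4
d = r₁ − r₂: 3, -4, -1, 3, -1
d²: 9, 16, 1, 9, 1; Σd² = 36
ρ = 1 − 6·36/(5·24) = 1 − 216/120 = -0.800

-0.800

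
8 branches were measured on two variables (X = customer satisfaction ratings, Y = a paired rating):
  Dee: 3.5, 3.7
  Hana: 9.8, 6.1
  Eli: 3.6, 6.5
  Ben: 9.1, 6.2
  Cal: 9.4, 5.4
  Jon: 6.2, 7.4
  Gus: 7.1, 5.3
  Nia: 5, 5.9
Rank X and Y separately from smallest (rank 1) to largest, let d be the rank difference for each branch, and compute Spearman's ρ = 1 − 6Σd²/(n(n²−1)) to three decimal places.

Ranks of variable 1: 1, 8, 2, 6, 7, 4, 5, 3
Ranks of variable 2: 1, 5, 7, 6, 3, 8, 2, 4
d = r₁ − r₂: 0, 3, -5, 0, 4, -4, 3, -1
d²: 0, 9, 25, 0, 16, 16, 9, 1; Σd² = 76
ρ = 1 − 6·76/(8·63) = 1 − 456/504 = 0.095

0.095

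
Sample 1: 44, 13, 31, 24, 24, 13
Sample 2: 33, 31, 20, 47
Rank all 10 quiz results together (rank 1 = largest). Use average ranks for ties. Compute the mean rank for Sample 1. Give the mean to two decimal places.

6.42

Sorted (descending): 47, 44, 33, 31, 31, 24, 24, 20, 13, 13
The 2 values of 31 occupy positions 4–5 → average rank (4+5)/2 = 4.5.
The 2 values of 24 occupy positions 6–7 → average rank (6+7)/2 = 6.5.
The 2 values of 13 occupy positions 9–10 → average rank (9+10)/2 = 9.5.
Sample 1 values → pooled ranks: 44→2, 13→9.5, 31→4.5, 24→6.5, 24→6.5, 13→9.5
Mean rank = (2 + 9.5 + 4.5 + 6.5 + 6.5 + 9.5) / 6 = 6.42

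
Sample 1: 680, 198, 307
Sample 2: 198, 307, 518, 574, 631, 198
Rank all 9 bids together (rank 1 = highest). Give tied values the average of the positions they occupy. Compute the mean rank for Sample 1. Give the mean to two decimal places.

4.83

Sorted (descending): 680, 631, 574, 518, 307, 307, 198, 198, 198
The 2 values of 307 occupy positions 5–6 → average rank (5+6)/2 = 5.5.
The 3 values of 198 occupy positions 7–9 → average rank 8.
Sample 1 values → pooled ranks: 680→1, 198→8, 307→5.5
Mean rank = (1 + 8 + 5.5) / 3 = 4.83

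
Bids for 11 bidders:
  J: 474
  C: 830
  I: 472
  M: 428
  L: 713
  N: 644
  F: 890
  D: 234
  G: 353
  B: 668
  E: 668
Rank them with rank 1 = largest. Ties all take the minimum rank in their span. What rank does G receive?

10

Sorted (descending): 890, 830, 713, 668, 668, 644, 474, 472, 428, 353, 234
The 2 values of 668 occupy positions 4–5 → each gets rank 4.
G has value 353 → rank 10.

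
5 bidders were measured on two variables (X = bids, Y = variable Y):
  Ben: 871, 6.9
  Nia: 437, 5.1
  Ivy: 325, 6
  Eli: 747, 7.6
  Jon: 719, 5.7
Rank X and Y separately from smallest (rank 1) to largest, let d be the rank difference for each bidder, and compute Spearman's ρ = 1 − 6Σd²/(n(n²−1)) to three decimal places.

Ranks of variable 1: 5, 2, 1, 4, 3
Ranks of variable 2: 4, 1, 3, 5, 2
d = r₁ − r₂: 1, 1, -2, -1, 1
d²: 1, 1, 4, 1, 1; Σd² = 8
ρ = 1 − 6·8/(5·24) = 1 − 48/120 = 0.600

0.600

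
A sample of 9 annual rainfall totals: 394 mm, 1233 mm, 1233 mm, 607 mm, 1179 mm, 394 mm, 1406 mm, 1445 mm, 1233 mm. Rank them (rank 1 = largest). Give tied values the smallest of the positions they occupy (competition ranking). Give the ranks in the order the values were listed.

8, 3, 3, 7, 6, 8, 2, 1, 3

Sorted (descending): 1445, 1406, 1233, 1233, 1233, 1179, 607, 394, 394
The 3 values of 1233 occupy positions 3–5 → each gets rank 3.
The 2 values of 394 occupy positions 8–9 → each gets rank 8.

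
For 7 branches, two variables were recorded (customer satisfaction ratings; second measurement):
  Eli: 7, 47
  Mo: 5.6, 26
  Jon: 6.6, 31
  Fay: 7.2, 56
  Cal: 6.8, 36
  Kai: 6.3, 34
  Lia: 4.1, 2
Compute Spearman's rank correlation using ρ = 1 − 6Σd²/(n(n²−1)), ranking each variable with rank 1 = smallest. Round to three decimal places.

0.964

Ranks of variable 1: 6, 2, 4, 7, 5, 3, 1
Ranks of variable 2: 6, 2, 3, 7, 5, 4, 1
d = r₁ − r₂: 0, 0, 1, 0, 0, -1, 0
d²: 0, 0, 1, 0, 0, 1, 0; Σd² = 2
ρ = 1 − 6·2/(7·48) = 1 − 12/336 = 0.964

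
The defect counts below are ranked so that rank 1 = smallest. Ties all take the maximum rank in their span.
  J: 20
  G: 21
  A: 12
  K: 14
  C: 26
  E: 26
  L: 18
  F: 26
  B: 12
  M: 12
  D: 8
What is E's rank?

Sorted (ascending): 8, 12, 12, 12, 14, 18, 20, 21, 26, 26, 26
The 3 values of 12 occupy positions 2–4 → each gets rank 4.
The 3 values of 26 occupy positions 9–11 → each gets rank 11.
E has value 26 → rank 11.

11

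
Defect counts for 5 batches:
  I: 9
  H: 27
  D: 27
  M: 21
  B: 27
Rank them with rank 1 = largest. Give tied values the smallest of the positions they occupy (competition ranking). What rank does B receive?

1

Sorted (descending): 27, 27, 27, 21, 9
The 3 values of 27 occupy positions 1–3 → each gets rank 1.
B has value 27 → rank 1.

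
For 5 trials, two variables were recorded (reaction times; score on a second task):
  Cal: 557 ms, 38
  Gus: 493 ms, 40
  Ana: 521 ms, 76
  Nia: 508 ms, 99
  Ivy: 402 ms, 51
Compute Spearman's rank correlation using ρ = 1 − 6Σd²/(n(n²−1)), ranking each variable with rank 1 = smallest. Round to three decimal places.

Ranks of variable 1: 5, 2, 4, 3, 1
Ranks of variable 2: 1, 2, 4, 5, 3
d = r₁ − r₂: 4, 0, 0, -2, -2
d²: 16, 0, 0, 4, 4; Σd² = 24
ρ = 1 − 6·24/(5·24) = 1 − 144/120 = -0.200

-0.200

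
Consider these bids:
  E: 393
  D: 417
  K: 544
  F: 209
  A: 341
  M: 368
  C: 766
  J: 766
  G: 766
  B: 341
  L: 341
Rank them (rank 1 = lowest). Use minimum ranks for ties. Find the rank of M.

5

Sorted (ascending): 209, 341, 341, 341, 368, 393, 417, 544, 766, 766, 766
The 3 values of 341 occupy positions 2–4 → each gets rank 2.
The 3 values of 766 occupy positions 9–11 → each gets rank 9.
M has value 368 → rank 5.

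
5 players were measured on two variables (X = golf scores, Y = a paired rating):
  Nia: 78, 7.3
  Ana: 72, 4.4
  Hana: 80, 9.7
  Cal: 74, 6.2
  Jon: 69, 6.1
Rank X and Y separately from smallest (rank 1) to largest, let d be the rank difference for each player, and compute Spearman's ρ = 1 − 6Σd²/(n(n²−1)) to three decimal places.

0.900

Ranks of variable 1: 4, 2, 5, 3, 1
Ranks of variable 2: 4, 1, 5, 3, 2
d = r₁ − r₂: 0, 1, 0, 0, -1
d²: 0, 1, 0, 0, 1; Σd² = 2
ρ = 1 − 6·2/(5·24) = 1 − 12/120 = 0.900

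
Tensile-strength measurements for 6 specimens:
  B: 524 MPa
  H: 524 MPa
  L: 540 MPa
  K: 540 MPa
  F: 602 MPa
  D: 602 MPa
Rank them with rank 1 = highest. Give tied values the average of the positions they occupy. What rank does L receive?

3.5

Sorted (descending): 602, 602, 540, 540, 524, 524
The 2 values of 602 occupy positions 1–2 → average rank (1+2)/2 = 1.5.
The 2 values of 540 occupy positions 3–4 → average rank (3+4)/2 = 3.5.
The 2 values of 524 occupy positions 5–6 → average rank (5+6)/2 = 5.5.
L has value 540 MPa → rank 3.5.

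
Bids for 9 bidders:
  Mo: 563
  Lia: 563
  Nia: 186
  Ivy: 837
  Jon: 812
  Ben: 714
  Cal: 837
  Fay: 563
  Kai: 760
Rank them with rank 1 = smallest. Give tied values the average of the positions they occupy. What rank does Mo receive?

Sorted (ascending): 186, 563, 563, 563, 714, 760, 812, 837, 837
The 3 values of 563 occupy positions 2–4 → average rank 3.
The 2 values of 837 occupy positions 8–9 → average rank (8+9)/2 = 8.5.
Mo has value 563 → rank 3.

3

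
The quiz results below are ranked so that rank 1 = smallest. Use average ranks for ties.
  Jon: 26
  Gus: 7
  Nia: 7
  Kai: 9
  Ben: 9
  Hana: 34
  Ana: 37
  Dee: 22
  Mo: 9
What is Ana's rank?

9

Sorted (ascending): 7, 7, 9, 9, 9, 22, 26, 34, 37
The 2 values of 7 occupy positions 1–2 → average rank (1+2)/2 = 1.5.
The 3 values of 9 occupy positions 3–5 → average rank 4.
Ana has value 37 → rank 9.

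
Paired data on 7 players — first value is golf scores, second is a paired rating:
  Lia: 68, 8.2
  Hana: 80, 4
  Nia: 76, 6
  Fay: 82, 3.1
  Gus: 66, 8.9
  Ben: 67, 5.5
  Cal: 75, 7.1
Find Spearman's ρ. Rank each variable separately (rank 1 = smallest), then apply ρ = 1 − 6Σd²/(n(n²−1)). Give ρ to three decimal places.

Ranks of variable 1: 3, 6, 5, 7, 1, 2, 4
Ranks of variable 2: 6, 2, 4, 1, 7, 3, 5
d = r₁ − r₂: -3, 4, 1, 6, -6, -1, -1
d²: 9, 16, 1, 36, 36, 1, 1; Σd² = 100
ρ = 1 − 6·100/(7·48) = 1 − 600/336 = -0.786

-0.786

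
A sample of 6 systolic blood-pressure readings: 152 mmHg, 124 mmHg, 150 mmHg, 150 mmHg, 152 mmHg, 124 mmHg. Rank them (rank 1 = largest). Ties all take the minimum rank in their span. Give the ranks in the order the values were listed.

Sorted (descending): 152, 152, 150, 150, 124, 124
The 2 values of 152 occupy positions 1–2 → each gets rank 1.
The 2 values of 150 occupy positions 3–4 → each gets rank 3.
The 2 values of 124 occupy positions 5–6 → each gets rank 5.

1, 5, 3, 3, 1, 5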